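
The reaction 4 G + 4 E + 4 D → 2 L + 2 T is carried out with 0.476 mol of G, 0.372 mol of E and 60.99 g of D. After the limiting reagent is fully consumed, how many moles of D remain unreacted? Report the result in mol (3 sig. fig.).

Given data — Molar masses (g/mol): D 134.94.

n(G) = 0.4760 mol
n(E) = 0.3720 mol
n(D) = 60.99 / 134.94 = 0.4520 mol
n/ν for G = 0.4760/4 = 0.1190
n/ν for E = 0.3720/4 = 0.09300
n/ν for D = 0.4520/4 = 0.1130
Smallest n/ν is E → limiting reagent.
D consumed = (4/4) × 0.3720 = 0.3720 mol
D remaining = 0.4520 − 0.3720 = 0.08000 mol

0.0800 mol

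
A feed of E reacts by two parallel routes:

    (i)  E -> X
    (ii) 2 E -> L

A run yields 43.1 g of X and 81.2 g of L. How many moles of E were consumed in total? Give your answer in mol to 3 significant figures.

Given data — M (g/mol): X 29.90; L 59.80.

4.16 mol

n(X) = 43.1 / 29.90 = 1.441 mol
n(L) = 81.2 / 59.80 = 1.358 mol
n(E) via (i) = (1/1)×1.441 = 1.441 mol
n(E) via (ii) = (2/1)×1.358 = 2.716 mol
total n(E) = 1.441 + 2.716 = 4.157 mol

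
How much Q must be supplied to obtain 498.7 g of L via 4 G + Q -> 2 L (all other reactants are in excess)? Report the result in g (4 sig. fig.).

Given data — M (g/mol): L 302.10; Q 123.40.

n(L) = 498.7 / 302.10 = 1.651 mol
n(Q) = (1/2) × 1.651 = 0.8255 mol
mass = 0.8255 × 123.40 = 101.9 g

101.9 g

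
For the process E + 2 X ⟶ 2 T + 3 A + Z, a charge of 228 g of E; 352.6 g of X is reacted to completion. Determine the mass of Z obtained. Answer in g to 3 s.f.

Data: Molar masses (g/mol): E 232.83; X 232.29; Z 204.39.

n(E) = 228.0 / 232.83 = 0.9793 mol
n(X) = 352.6 / 232.29 = 1.518 mol
n/ν → E: 0.9793, X: 0.7590; X is limiting.
n(Z) = (1/2) × 1.518 = 0.7590 mol
mass = 0.7590 × 204.39 = 155.1 g

155 g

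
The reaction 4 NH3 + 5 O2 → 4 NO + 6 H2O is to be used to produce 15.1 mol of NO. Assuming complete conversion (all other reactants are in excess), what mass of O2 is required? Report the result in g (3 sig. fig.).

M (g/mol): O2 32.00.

n(NO) = 15.10 mol
n(O2) = (5/4) × 15.10 = 18.88 mol
mass = 18.88 × 32.00 = 604.2 g

604 g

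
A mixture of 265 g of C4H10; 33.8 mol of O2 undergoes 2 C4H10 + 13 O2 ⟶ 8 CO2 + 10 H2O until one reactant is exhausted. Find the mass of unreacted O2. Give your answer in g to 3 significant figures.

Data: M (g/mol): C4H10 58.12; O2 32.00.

133 g

n(C4H10) = 265.0 / 58.12 = 4.560 mol
n(O2) = 33.80 mol
n/ν → C4H10: 2.280, O2: 2.600; C4H10 is limiting.
O2 consumed = (13/2) × 4.560 = 29.64 mol
O2 remaining = 33.80 − 29.64 = 4.160 mol
mass = 4.160 × 32.00 = 133.1 g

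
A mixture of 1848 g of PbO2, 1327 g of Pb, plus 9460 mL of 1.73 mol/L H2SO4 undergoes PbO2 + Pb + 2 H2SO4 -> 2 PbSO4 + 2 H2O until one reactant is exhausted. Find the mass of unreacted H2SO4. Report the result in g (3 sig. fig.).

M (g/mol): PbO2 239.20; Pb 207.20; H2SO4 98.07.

n(PbO2) = 1848 / 239.20 = 7.726 mol
n(Pb) = 1327 / 207.20 = 6.404 mol
n(H2SO4) = 1.73 × 9460/1000 = 16.37 mol
n/ν for PbO2 = 7.726/1 = 7.726
n/ν for Pb = 6.404/1 = 6.404
n/ν for H2SO4 = 16.37/2 = 8.185
Smallest n/ν is Pb → limiting reagent.
H2SO4 consumed = (2/1) × 6.404 = 12.81 mol
H2SO4 remaining = 16.37 − 12.81 = 3.560 mol
mass = 3.560 × 98.07 = 349.1 g

349 g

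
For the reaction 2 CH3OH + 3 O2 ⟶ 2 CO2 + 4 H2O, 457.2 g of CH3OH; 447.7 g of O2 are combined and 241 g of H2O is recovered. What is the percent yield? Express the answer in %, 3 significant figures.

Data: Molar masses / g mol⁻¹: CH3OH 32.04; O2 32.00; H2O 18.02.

71.7 %

n(CH3OH) = 457.2 / 32.04 = 14.27 mol
n(O2) = 447.7 / 32.00 = 13.99 mol
n/ν for CH3OH = 14.27/2 = 7.135
n/ν for O2 = 13.99/3 = 4.663
Smallest n/ν is O2 → limiting reagent.
theoretical n(H2O) = (4/3) × 13.99 = 18.65 mol → 336.1 g
% yield = 241 / 336.1 × 100 = 71.70 %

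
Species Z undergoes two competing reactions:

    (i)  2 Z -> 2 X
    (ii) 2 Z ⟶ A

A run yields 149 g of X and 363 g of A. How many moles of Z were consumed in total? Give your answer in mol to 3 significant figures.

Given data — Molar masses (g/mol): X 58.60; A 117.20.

8.74 mol

n(X) = 149 / 58.60 = 2.543 mol
n(A) = 363 / 117.20 = 3.097 mol
n(Z) via (i) = (2/2)×2.543 = 2.543 mol
n(Z) via (ii) = (2/1)×3.097 = 6.194 mol
total n(Z) = 2.543 + 6.194 = 8.737 mol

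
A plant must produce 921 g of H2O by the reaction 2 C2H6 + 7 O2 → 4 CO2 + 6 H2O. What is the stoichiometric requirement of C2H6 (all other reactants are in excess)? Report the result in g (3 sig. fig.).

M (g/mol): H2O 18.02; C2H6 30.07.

n(H2O) = 921 / 18.02 = 51.11 mol
n(C2H6) = (2/6) × 51.11 = 17.04 mol
mass = 17.04 × 30.07 = 512.4 g

512 g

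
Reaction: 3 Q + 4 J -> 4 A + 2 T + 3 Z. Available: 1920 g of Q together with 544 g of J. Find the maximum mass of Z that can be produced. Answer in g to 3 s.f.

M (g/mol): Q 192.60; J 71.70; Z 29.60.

168 g

n(Q) = 1920 / 192.60 = 9.969 mol
n(J) = 544.0 / 71.70 = 7.587 mol
n/ν for Q = 9.969/3 = 3.323
n/ν for J = 7.587/4 = 1.897
Smallest n/ν is J → limiting reagent.
n(Z) = (3/4) × 7.587 = 5.690 mol
mass = 5.690 × 29.60 = 168.4 g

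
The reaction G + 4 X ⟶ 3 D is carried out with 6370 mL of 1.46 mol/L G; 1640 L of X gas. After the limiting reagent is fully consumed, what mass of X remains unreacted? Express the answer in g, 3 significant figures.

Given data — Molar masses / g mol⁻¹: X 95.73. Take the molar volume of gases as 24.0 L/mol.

n(G) = 1.46 × 6370/1000 = 9.300 mol
n(X) = 1640 / 24.0 = 68.33 mol
n/ν → G: 9.300, X: 17.08; G is limiting.
X consumed = (4/1) × 9.300 = 37.20 mol
X remaining = 68.33 − 37.20 = 31.13 mol
mass = 31.13 × 95.73 = 2980 g

2980 g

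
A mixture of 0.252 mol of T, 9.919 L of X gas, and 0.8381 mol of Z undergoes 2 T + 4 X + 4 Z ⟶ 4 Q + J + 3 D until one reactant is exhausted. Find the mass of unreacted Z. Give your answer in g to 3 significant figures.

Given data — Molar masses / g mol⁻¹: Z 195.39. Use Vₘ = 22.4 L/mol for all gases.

77.2 g

n(T) = 0.2520 mol
n(X) = 9.919 / 22.4 = 0.4428 mol
n(Z) = 0.8381 mol
n/ν → T: 0.1260, X: 0.1107, Z: 0.2095; X is limiting.
Z consumed = (4/4) × 0.4428 = 0.4428 mol
Z remaining = 0.8381 − 0.4428 = 0.3953 mol
mass = 0.3953 × 195.39 = 77.24 g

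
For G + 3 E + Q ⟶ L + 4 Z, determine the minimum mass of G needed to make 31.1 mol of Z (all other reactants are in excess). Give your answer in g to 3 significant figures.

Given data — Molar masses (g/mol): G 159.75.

n(Z) = 31.10 mol
n(G) = (1/4) × 31.10 = 7.775 mol
mass = 7.775 × 159.75 = 1242 g

1240 g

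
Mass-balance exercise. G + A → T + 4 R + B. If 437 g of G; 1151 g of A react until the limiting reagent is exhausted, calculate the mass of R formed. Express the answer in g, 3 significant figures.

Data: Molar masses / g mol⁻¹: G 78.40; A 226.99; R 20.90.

424 g

n(G) = 437.0 / 78.40 = 5.574 mol
n(A) = 1151 / 226.99 = 5.071 mol
n/ν → G: 5.574, A: 5.071; A is limiting.
n(R) = (4/1) × 5.071 = 20.28 mol
mass = 20.28 × 20.90 = 423.9 g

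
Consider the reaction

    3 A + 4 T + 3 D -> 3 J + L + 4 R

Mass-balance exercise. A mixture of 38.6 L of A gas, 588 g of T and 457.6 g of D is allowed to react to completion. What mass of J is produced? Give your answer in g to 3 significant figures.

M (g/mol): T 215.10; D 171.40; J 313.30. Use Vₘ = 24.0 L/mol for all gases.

n(A) = 38.60 / 24.0 = 1.608 mol
n(T) = 588.0 / 215.10 = 2.734 mol
n(D) = 457.6 / 171.40 = 2.670 mol
n/ν for A = 1.608/3 = 0.5360
n/ν for T = 2.734/4 = 0.6835
n/ν for D = 2.670/3 = 0.8900
Smallest n/ν is A → limiting reagent.
n(J) = (3/3) × 1.608 = 1.608 mol
mass = 1.608 × 313.30 = 503.8 g

504 g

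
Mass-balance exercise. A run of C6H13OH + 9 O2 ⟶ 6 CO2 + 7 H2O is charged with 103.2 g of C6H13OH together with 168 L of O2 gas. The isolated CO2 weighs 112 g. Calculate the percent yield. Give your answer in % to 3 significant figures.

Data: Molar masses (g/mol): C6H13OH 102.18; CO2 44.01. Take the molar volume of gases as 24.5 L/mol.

n(C6H13OH) = 103.2 / 102.18 = 1.010 mol
n(O2) = 168.0 / 24.5 = 6.857 mol
n/ν for C6H13OH = 1.010/1 = 1.010
n/ν for O2 = 6.857/9 = 0.7619
Smallest n/ν is O2 → limiting reagent.
theoretical n(CO2) = (6/9) × 6.857 = 4.571 mol → 201.2 g
% yield = 112 / 201.2 × 100 = 55.67 %

55.7 %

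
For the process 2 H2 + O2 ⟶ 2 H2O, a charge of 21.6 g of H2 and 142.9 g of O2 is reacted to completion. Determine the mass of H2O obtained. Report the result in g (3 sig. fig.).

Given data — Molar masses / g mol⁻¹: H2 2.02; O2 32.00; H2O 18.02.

161 g

n(H2) = 21.60 / 2.02 = 10.69 mol
n(O2) = 142.9 / 32.00 = 4.466 mol
n/ν for H2 = 10.69/2 = 5.345
n/ν for O2 = 4.466/1 = 4.466
Smallest n/ν is O2 → limiting reagent.
n(H2O) = (2/1) × 4.466 = 8.932 mol
mass = 8.932 × 18.02 = 161.0 g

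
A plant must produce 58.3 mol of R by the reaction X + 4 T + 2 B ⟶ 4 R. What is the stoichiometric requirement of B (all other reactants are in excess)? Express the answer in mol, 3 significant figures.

n(R) = 58.30 mol
n(B) = (2/4) × 58.30 = 29.15 mol

29.2 mol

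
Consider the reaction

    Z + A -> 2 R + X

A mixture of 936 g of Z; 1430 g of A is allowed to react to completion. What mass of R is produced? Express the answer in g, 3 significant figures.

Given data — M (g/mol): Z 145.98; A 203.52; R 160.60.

2060 g

n(Z) = 936.0 / 145.98 = 6.412 mol
n(A) = 1430 / 203.52 = 7.026 mol
n/ν → Z: 6.412, A: 7.026; Z is limiting.
n(R) = (2/1) × 6.412 = 12.82 mol
mass = 12.82 × 160.60 = 2059 g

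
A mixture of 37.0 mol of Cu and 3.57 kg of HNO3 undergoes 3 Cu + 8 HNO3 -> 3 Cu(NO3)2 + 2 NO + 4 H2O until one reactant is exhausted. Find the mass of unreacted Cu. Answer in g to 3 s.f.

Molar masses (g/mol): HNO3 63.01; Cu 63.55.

n(Cu) = 37.00 mol
n(HNO3) = 3.570×1000 / 63.01 = 56.66 mol
n/ν for Cu = 37.00/3 = 12.33
n/ν for HNO3 = 56.66/8 = 7.083
Smallest n/ν is HNO3 → limiting reagent.
Cu consumed = (3/8) × 56.66 = 21.25 mol
Cu remaining = 37.00 − 21.25 = 15.75 mol
mass = 15.75 × 63.55 = 1001 g

1000 g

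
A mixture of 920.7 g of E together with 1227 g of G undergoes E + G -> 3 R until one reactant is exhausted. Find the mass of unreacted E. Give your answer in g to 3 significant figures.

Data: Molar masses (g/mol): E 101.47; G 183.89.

n(E) = 920.7 / 101.47 = 9.074 mol
n(G) = 1227 / 183.89 = 6.672 mol
n/ν → E: 9.074, G: 6.672; G is limiting.
E consumed = (1/1) × 6.672 = 6.672 mol
E remaining = 9.074 − 6.672 = 2.402 mol
mass = 2.402 × 101.47 = 243.7 g

244 g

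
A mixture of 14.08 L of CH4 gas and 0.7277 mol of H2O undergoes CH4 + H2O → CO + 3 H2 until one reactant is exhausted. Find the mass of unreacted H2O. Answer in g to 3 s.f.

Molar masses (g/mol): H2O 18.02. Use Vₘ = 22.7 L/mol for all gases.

n(CH4) = 14.08 / 22.7 = 0.6203 mol
n(H2O) = 0.7277 mol
n/ν → CH4: 0.6203, H2O: 0.7277; CH4 is limiting.
H2O consumed = (1/1) × 0.6203 = 0.6203 mol
H2O remaining = 0.7277 − 0.6203 = 0.1074 mol
mass = 0.1074 × 18.02 = 1.935 g

1.94 g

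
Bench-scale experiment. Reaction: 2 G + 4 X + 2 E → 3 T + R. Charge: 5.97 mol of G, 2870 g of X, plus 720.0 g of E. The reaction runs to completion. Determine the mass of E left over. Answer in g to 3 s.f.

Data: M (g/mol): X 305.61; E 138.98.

n(G) = 5.970 mol
n(X) = 2870 / 305.61 = 9.391 mol
n(E) = 720.0 / 138.98 = 5.181 mol
n/ν → G: 2.985, X: 2.348, E: 2.591; X is limiting.
E consumed = (2/4) × 9.391 = 4.696 mol
E remaining = 5.181 − 4.696 = 0.4850 mol
mass = 0.4850 × 138.98 = 67.41 g

67.4 g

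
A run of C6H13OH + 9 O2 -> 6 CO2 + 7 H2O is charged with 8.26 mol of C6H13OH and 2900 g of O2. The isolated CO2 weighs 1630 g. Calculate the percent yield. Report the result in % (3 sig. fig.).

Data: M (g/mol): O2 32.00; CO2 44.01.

74.7 %

n(C6H13OH) = 8.260 mol
n(O2) = 2900 / 32.00 = 90.63 mol
n/ν for C6H13OH = 8.260/1 = 8.260
n/ν for O2 = 90.63/9 = 10.07
Smallest n/ν is C6H13OH → limiting reagent.
theoretical n(CO2) = (6/1) × 8.260 = 49.56 mol → 2181 g
% yield = 1630 / 2181 × 100 = 74.74 %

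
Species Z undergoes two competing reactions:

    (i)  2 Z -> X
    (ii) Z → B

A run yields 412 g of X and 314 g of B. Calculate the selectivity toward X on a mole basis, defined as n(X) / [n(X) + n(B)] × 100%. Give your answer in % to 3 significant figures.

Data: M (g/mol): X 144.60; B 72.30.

39.6 %

n(X) = 412 / 144.60 = 2.849 mol
n(B) = 314 / 72.30 = 4.343 mol
selectivity = 2.849/(2.849+4.343) × 100 = 39.61 %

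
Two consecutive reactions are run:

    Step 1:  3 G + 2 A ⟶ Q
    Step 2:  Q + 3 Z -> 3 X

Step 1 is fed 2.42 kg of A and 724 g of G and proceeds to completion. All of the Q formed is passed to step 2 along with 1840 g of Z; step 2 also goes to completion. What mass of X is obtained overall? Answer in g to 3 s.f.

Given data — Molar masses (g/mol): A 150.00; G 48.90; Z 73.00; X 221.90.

Step 1:
n(A) = 2.420×1000 / 150.00 = 16.13 mol
n(G) = 724.0 / 48.90 = 14.81 mol
n/ν → A: 8.065, G: 4.937; G is limiting.
n(Q) produced = (1/3) × 14.81 = 4.937 mol
Step 2:
n(Q) available = 4.937 mol
n(Z) = 1840 / 73.00 = 25.21 mol
n/ν → Q: 4.937, Z: 8.403; Q is limiting.
n(X) = (3/1) × 4.937 = 14.81 mol
mass = 14.81 × 221.90 = 3286 g

3290 g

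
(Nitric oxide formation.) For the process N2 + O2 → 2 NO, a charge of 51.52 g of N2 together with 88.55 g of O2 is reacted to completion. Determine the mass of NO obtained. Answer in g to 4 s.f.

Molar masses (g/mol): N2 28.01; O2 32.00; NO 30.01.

n(N2) = 51.52 / 28.01 = 1.839 mol
n(O2) = 88.55 / 32.00 = 2.767 mol
n/ν → N2: 1.839, O2: 2.767; N2 is limiting.
n(NO) = (2/1) × 1.839 = 3.678 mol
mass = 3.678 × 30.01 = 110.4 g

110.4 g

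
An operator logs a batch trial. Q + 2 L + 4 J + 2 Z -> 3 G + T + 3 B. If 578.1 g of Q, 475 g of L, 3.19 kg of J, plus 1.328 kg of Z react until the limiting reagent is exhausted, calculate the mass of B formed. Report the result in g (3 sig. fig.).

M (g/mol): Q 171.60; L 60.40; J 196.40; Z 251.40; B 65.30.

n(Q) = 578.1 / 171.60 = 3.369 mol
n(L) = 475.0 / 60.40 = 7.864 mol
n(J) = 3.190×1000 / 196.40 = 16.24 mol
n(Z) = 1.328×1000 / 251.40 = 5.282 mol
n/ν → Q: 3.369, L: 3.932, J: 4.060, Z: 2.641; Z is limiting.
n(B) = (3/2) × 5.282 = 7.923 mol
mass = 7.923 × 65.30 = 517.4 g

517 g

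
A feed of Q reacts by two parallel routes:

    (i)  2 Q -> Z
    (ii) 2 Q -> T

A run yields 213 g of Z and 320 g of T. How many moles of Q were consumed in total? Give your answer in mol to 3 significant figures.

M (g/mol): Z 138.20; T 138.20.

n(Z) = 213 / 138.20 = 1.541 mol
n(T) = 320 / 138.20 = 2.315 mol
n(Q) via (i) = (2/1)×1.541 = 3.082 mol
n(Q) via (ii) = (2/1)×2.315 = 4.630 mol
total n(Q) = 3.082 + 4.630 = 7.712 mol

7.71 mol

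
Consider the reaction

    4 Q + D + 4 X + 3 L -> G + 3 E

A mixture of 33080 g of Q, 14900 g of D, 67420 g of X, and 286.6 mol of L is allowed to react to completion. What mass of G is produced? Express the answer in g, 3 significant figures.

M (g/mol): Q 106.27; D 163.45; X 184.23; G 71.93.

n(Q) = 33080 / 106.27 = 311.3 mol
n(D) = 14900 / 163.45 = 91.16 mol
n(X) = 67420 / 184.23 = 366.0 mol
n(L) = 286.6 mol
n/ν for Q = 311.3/4 = 77.83
n/ν for D = 91.16/1 = 91.16
n/ν for X = 366.0/4 = 91.50
n/ν for L = 286.6/3 = 95.53
Smallest n/ν is Q → limiting reagent.
n(G) = (1/4) × 311.3 = 77.83 mol
mass = 77.83 × 71.93 = 5598 g

5600 g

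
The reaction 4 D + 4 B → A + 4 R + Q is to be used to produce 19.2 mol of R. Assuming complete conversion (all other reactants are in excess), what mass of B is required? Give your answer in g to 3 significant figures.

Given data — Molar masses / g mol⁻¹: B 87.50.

1680 g

n(R) = 19.20 mol
n(B) = (4/4) × 19.20 = 19.20 mol
mass = 19.20 × 87.50 = 1680 g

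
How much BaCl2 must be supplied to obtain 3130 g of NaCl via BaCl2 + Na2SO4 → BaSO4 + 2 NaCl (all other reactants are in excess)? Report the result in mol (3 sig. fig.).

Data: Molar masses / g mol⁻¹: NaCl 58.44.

n(NaCl) = 3130 / 58.44 = 53.56 mol
n(BaCl2) = (1/2) × 53.56 = 26.78 mol

26.8 mol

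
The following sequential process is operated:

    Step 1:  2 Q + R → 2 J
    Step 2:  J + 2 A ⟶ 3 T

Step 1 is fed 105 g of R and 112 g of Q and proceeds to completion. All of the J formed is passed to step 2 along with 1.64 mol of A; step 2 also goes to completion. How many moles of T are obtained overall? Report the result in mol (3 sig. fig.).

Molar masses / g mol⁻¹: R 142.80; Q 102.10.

Step 1:
n(R) = 105.0 / 142.80 = 0.7353 mol
n(Q) = 112.0 / 102.10 = 1.097 mol
n/ν for R = 0.7353/1 = 0.7353
n/ν for Q = 1.097/2 = 0.5485
Smallest n/ν is Q → limiting reagent.
n(J) produced = (2/2) × 1.097 = 1.097 mol
Step 2:
n(J) available = 1.097 mol
n(A) = 1.640 mol
n/ν for J = 1.097/1 = 1.097
n/ν for A = 1.640/2 = 0.8200
Smallest n/ν is A → limiting reagent.
n(T) = (3/2) × 1.640 = 2.460 mol

2.46 mol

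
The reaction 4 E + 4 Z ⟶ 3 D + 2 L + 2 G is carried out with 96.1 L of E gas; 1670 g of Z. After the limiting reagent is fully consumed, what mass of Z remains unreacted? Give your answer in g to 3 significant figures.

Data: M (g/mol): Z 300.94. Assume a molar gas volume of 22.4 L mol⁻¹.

n(E) = 96.10 / 22.4 = 4.290 mol
n(Z) = 1670 / 300.94 = 5.549 mol
n/ν → E: 1.073, Z: 1.387; E is limiting.
Z consumed = (4/4) × 4.290 = 4.290 mol
Z remaining = 5.549 − 4.290 = 1.259 mol
mass = 1.259 × 300.94 = 378.9 g

379 g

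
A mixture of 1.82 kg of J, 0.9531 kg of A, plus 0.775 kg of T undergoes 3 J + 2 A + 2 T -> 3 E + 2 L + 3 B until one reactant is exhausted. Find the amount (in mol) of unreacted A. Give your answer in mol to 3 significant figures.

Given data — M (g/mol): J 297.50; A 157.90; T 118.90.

1.96 mol

n(J) = 1.820×1000 / 297.50 = 6.118 mol
n(A) = 0.9531×1000 / 157.90 = 6.036 mol
n(T) = 0.7750×1000 / 118.90 = 6.518 mol
n/ν → J: 2.039, A: 3.018, T: 3.259; J is limiting.
A consumed = (2/3) × 6.118 = 4.079 mol
A remaining = 6.036 − 4.079 = 1.957 mol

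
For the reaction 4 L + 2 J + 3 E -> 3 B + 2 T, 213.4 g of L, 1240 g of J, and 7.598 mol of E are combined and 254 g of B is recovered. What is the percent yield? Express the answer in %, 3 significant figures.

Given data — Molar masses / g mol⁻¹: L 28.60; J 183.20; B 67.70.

n(L) = 213.4 / 28.60 = 7.462 mol
n(J) = 1240 / 183.20 = 6.769 mol
n(E) = 7.598 mol
n/ν → L: 1.866, J: 3.385, E: 2.533; L is limiting.
theoretical n(B) = (3/4) × 7.462 = 5.597 mol → 378.9 g
% yield = 254 / 378.9 × 100 = 67.04 %

67.0 %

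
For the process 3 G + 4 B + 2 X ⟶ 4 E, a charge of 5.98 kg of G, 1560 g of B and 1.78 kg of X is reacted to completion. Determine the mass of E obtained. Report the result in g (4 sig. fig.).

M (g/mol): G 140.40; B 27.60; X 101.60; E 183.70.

n(G) = 5.980×1000 / 140.40 = 42.59 mol
n(B) = 1560 / 27.60 = 56.52 mol
n(X) = 1.780×1000 / 101.60 = 17.52 mol
n/ν for G = 42.59/3 = 14.20
n/ν for B = 56.52/4 = 14.13
n/ν for X = 17.52/2 = 8.760
Smallest n/ν is X → limiting reagent.
n(E) = (4/2) × 17.52 = 35.04 mol
mass = 35.04 × 183.70 = 6437 g

6437 g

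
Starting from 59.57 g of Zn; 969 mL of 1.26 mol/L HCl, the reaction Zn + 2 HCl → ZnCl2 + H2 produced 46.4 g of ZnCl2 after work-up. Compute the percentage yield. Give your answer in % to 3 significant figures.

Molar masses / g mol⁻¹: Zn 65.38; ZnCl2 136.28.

55.8 %

n(Zn) = 59.57 / 65.38 = 0.9111 mol
n(HCl) = 1.26 × 969.0/1000 = 1.221 mol
n/ν for Zn = 0.9111/1 = 0.9111
n/ν for HCl = 1.221/2 = 0.6105
Smallest n/ν is HCl → limiting reagent.
theoretical n(ZnCl2) = (1/2) × 1.221 = 0.6105 mol → 83.20 g
% yield = 46.4 / 83.20 × 100 = 55.77 %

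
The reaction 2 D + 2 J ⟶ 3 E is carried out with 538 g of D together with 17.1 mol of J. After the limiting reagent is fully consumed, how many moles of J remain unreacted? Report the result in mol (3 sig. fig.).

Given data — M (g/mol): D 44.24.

n(D) = 538.0 / 44.24 = 12.16 mol
n(J) = 17.10 mol
n/ν for D = 12.16/2 = 6.080
n/ν for J = 17.10/2 = 8.550
Smallest n/ν is D → limiting reagent.
J consumed = (2/2) × 12.16 = 12.16 mol
J remaining = 17.10 − 12.16 = 4.940 mol

4.94 mol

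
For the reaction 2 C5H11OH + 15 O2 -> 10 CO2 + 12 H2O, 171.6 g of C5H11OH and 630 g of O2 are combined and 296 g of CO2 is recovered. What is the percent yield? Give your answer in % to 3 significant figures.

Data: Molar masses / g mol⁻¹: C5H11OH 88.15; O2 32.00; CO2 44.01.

69.1 %

n(C5H11OH) = 171.6 / 88.15 = 1.947 mol
n(O2) = 630.0 / 32.00 = 19.69 mol
n/ν for C5H11OH = 1.947/2 = 0.9735
n/ν for O2 = 19.69/15 = 1.313
Smallest n/ν is C5H11OH → limiting reagent.
theoretical n(CO2) = (10/2) × 1.947 = 9.735 mol → 428.4 g
% yield = 296 / 428.4 × 100 = 69.09 %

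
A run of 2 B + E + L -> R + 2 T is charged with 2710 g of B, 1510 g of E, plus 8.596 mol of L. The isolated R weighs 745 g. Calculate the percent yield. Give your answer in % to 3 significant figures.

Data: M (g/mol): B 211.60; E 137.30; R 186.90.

62.2 %

n(B) = 2710 / 211.60 = 12.81 mol
n(E) = 1510 / 137.30 = 11.00 mol
n(L) = 8.596 mol
n/ν → B: 6.405, E: 11.00, L: 8.596; B is limiting.
theoretical n(R) = (1/2) × 12.81 = 6.405 mol → 1197 g
% yield = 745 / 1197 × 100 = 62.24 %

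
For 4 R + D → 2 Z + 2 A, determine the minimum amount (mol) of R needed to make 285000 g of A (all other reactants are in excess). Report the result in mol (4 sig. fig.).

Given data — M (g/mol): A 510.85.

n(A) = 285000 / 510.85 = 557.9 mol
n(R) = (4/2) × 557.9 = 1116 mol

1116 mol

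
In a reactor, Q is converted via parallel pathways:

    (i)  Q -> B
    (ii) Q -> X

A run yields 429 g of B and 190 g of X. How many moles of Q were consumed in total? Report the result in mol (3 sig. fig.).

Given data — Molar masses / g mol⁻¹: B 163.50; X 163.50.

n(B) = 429 / 163.50 = 2.624 mol
n(X) = 190 / 163.50 = 1.162 mol
n(Q) via (i) = (1/1)×2.624 = 2.624 mol
n(Q) via (ii) = (1/1)×1.162 = 1.162 mol
total n(Q) = 2.624 + 1.162 = 3.786 mol

3.79 mol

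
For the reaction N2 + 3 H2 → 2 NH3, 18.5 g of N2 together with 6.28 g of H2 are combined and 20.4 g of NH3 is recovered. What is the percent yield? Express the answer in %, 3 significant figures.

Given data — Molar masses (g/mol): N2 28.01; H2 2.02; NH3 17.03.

n(N2) = 18.50 / 28.01 = 0.6605 mol
n(H2) = 6.280 / 2.02 = 3.109 mol
n/ν for N2 = 0.6605/1 = 0.6605
n/ν for H2 = 3.109/3 = 1.036
Smallest n/ν is N2 → limiting reagent.
theoretical n(NH3) = (2/1) × 0.6605 = 1.321 mol → 22.50 g
% yield = 20.4 / 22.50 × 100 = 90.67 %

90.7 %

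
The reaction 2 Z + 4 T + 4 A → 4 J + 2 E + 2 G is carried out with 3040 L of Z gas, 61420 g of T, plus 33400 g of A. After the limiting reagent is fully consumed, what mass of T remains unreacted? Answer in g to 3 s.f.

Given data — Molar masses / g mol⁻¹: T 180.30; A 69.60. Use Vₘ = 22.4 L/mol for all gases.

12500 g

n(Z) = 3040 / 22.4 = 135.7 mol
n(T) = 61420 / 180.30 = 340.7 mol
n(A) = 33400 / 69.60 = 479.9 mol
n/ν for Z = 135.7/2 = 67.85
n/ν for T = 340.7/4 = 85.18
n/ν for A = 479.9/4 = 120.0
Smallest n/ν is Z → limiting reagent.
T consumed = (4/2) × 135.7 = 271.4 mol
T remaining = 340.7 − 271.4 = 69.30 mol
mass = 69.30 × 180.30 = 12490 g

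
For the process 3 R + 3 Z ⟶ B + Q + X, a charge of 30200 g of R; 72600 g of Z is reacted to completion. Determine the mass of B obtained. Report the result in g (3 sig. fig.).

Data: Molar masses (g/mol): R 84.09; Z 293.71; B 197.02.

16200 g

n(R) = 30200 / 84.09 = 359.1 mol
n(Z) = 72600 / 293.71 = 247.2 mol
n/ν for R = 359.1/3 = 119.7
n/ν for Z = 247.2/3 = 82.40
Smallest n/ν is Z → limiting reagent.
n(B) = (1/3) × 247.2 = 82.40 mol
mass = 82.40 × 197.02 = 16230 g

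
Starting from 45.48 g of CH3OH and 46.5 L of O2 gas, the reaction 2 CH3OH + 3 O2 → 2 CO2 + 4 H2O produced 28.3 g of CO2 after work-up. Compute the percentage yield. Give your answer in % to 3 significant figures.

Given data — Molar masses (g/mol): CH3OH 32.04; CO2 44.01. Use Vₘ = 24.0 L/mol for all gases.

49.8 %

n(CH3OH) = 45.48 / 32.04 = 1.419 mol
n(O2) = 46.50 / 24.0 = 1.938 mol
n/ν → CH3OH: 0.7095, O2: 0.6460; O2 is limiting.
theoretical n(CO2) = (2/3) × 1.938 = 1.292 mol → 56.86 g
% yield = 28.3 / 56.86 × 100 = 49.77 %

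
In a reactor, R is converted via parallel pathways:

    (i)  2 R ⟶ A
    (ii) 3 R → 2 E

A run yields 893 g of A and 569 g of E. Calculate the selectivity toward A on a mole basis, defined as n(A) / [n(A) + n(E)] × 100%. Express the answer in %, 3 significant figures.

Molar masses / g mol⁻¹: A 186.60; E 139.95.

54.1 %

n(A) = 893 / 186.60 = 4.786 mol
n(E) = 569 / 139.95 = 4.066 mol
selectivity = 4.786/(4.786+4.066) × 100 = 54.07 %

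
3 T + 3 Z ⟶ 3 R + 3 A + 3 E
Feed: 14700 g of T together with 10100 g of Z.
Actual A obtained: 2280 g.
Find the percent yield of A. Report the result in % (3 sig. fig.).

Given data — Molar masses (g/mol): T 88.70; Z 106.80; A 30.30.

n(T) = 14700 / 88.70 = 165.7 mol
n(Z) = 10100 / 106.80 = 94.57 mol
n/ν for T = 165.7/3 = 55.23
n/ν for Z = 94.57/3 = 31.52
Smallest n/ν is Z → limiting reagent.
theoretical n(A) = (3/3) × 94.57 = 94.57 mol → 2865 g
% yield = 2280 / 2865 × 100 = 79.58 %

79.6 %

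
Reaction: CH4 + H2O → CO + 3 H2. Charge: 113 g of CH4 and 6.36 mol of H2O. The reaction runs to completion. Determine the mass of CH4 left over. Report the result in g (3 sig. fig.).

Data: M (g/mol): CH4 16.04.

11.0 g

n(CH4) = 113.0 / 16.04 = 7.045 mol
n(H2O) = 6.360 mol
n/ν for CH4 = 7.045/1 = 7.045
n/ν for H2O = 6.360/1 = 6.360
Smallest n/ν is H2O → limiting reagent.
CH4 consumed = (1/1) × 6.360 = 6.360 mol
CH4 remaining = 7.045 − 6.360 = 0.6850 mol
mass = 0.6850 × 16.04 = 10.99 g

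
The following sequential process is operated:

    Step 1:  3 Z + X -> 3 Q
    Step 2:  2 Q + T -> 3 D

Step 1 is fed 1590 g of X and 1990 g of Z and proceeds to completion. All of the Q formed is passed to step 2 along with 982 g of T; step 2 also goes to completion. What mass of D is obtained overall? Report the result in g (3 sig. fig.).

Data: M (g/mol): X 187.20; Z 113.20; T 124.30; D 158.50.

3760 g

Step 1:
n(X) = 1590 / 187.20 = 8.494 mol
n(Z) = 1990 / 113.20 = 17.58 mol
n/ν → X: 8.494, Z: 5.860; Z is limiting.
n(Q) produced = (3/3) × 17.58 = 17.58 mol
Step 2:
n(Q) available = 17.58 mol
n(T) = 982.0 / 124.30 = 7.900 mol
n/ν → Q: 8.790, T: 7.900; T is limiting.
n(D) = (3/1) × 7.900 = 23.70 mol
mass = 23.70 × 158.50 = 3756 g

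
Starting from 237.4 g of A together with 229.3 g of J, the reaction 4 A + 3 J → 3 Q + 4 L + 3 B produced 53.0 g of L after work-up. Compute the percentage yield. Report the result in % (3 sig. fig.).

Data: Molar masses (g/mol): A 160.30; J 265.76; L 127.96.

n(A) = 237.4 / 160.30 = 1.481 mol
n(J) = 229.3 / 265.76 = 0.8628 mol
n/ν → A: 0.3703, J: 0.2876; J is limiting.
theoretical n(L) = (4/3) × 0.8628 = 1.150 mol → 147.2 g
% yield = 53.0 / 147.2 × 100 = 36.01 %

36.0 %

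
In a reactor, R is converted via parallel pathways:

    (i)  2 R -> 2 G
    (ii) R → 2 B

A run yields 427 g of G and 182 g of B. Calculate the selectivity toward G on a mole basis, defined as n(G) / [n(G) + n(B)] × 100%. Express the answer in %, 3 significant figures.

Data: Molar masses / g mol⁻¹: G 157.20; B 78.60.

54.0 %

n(G) = 427 / 157.20 = 2.716 mol
n(B) = 182 / 78.60 = 2.316 mol
selectivity = 2.716/(2.716+2.316) × 100 = 53.97 %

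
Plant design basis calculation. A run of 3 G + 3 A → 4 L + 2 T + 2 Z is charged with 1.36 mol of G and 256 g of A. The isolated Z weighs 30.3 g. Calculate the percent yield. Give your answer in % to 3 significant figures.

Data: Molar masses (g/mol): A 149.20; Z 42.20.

79.2 %

n(G) = 1.360 mol
n(A) = 256.0 / 149.20 = 1.716 mol
n/ν for G = 1.360/3 = 0.4533
n/ν for A = 1.716/3 = 0.5720
Smallest n/ν is G → limiting reagent.
theoretical n(Z) = (2/3) × 1.360 = 0.9067 mol → 38.26 g
% yield = 30.3 / 38.26 × 100 = 79.19 %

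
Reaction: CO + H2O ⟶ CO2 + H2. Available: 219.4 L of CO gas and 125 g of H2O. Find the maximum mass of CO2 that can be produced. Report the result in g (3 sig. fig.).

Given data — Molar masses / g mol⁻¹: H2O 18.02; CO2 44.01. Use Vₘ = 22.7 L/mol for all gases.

n(CO) = 219.4 / 22.7 = 9.665 mol
n(H2O) = 125.0 / 18.02 = 6.937 mol
n/ν → CO: 9.665, H2O: 6.937; H2O is limiting.
n(CO2) = (1/1) × 6.937 = 6.937 mol
mass = 6.937 × 44.01 = 305.3 g

305 g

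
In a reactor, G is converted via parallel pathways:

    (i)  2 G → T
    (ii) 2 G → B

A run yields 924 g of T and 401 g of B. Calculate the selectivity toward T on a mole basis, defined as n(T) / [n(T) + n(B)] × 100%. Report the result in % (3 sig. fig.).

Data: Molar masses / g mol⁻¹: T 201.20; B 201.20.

n(T) = 924 / 201.20 = 4.592 mol
n(B) = 401 / 201.20 = 1.993 mol
selectivity = 4.592/(4.592+1.993) × 100 = 69.73 %

69.7 %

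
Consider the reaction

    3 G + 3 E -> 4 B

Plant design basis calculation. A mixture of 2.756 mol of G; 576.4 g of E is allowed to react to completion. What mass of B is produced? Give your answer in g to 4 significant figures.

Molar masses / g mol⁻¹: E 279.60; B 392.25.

1078 g

n(G) = 2.756 mol
n(E) = 576.4 / 279.60 = 2.062 mol
n/ν → G: 0.9187, E: 0.6873; E is limiting.
n(B) = (4/3) × 2.062 = 2.749 mol
mass = 2.749 × 392.25 = 1078 g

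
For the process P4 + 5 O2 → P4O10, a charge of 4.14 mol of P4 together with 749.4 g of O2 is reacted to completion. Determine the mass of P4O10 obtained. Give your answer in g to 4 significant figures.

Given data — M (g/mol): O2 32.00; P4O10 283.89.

1175 g

n(P4) = 4.140 mol
n(O2) = 749.4 / 32.00 = 23.42 mol
n/ν → P4: 4.140, O2: 4.684; P4 is limiting.
n(P4O10) = (1/1) × 4.140 = 4.140 mol
mass = 4.140 × 283.89 = 1175 g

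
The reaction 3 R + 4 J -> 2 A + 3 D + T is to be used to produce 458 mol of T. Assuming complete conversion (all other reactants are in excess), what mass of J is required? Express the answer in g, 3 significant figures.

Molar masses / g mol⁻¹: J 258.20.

n(T) = 458.0 mol
n(J) = (4/1) × 458.0 = 1832 mol
mass = 1832 × 258.20 = 473000 g

473000 g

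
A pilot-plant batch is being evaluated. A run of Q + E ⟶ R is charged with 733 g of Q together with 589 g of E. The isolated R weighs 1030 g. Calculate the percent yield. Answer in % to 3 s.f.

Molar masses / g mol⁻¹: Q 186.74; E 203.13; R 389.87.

n(Q) = 733.0 / 186.74 = 3.925 mol
n(E) = 589.0 / 203.13 = 2.900 mol
n/ν for Q = 3.925/1 = 3.925
n/ν for E = 2.900/1 = 2.900
Smallest n/ν is E → limiting reagent.
theoretical n(R) = (1/1) × 2.900 = 2.900 mol → 1131 g
% yield = 1030 / 1131 × 100 = 91.07 %

91.1 %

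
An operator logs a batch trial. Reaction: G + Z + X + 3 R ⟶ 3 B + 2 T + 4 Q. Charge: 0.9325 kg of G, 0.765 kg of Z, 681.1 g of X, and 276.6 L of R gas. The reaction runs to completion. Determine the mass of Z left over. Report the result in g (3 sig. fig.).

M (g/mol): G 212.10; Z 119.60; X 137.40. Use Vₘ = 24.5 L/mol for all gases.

n(G) = 0.9325×1000 / 212.10 = 4.397 mol
n(Z) = 0.7650×1000 / 119.60 = 6.396 mol
n(X) = 681.1 / 137.40 = 4.957 mol
n(R) = 276.6 / 24.5 = 11.29 mol
n/ν → G: 4.397, Z: 6.396, X: 4.957, R: 3.763; R is limiting.
Z consumed = (1/3) × 11.29 = 3.763 mol
Z remaining = 6.396 − 3.763 = 2.633 mol
mass = 2.633 × 119.60 = 314.9 g

315 g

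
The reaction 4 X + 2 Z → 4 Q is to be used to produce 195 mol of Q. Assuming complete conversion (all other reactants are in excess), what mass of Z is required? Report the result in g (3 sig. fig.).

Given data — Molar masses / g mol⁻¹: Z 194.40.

19000 g

n(Q) = 195.0 mol
n(Z) = (2/4) × 195.0 = 97.50 mol
mass = 97.50 × 194.40 = 18950 g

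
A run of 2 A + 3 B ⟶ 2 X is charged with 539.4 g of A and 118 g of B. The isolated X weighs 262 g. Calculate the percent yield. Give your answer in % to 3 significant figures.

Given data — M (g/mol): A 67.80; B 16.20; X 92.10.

n(A) = 539.4 / 67.80 = 7.956 mol
n(B) = 118.0 / 16.20 = 7.284 mol
n/ν → A: 3.978, B: 2.428; B is limiting.
theoretical n(X) = (2/3) × 7.284 = 4.856 mol → 447.2 g
% yield = 262 / 447.2 × 100 = 58.59 %

58.6 %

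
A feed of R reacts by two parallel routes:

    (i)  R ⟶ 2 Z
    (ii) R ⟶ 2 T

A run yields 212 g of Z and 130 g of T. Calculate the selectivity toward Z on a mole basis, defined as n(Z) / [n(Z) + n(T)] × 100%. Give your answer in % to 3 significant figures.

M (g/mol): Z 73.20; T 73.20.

n(Z) = 212 / 73.20 = 2.896 mol
n(T) = 130 / 73.20 = 1.776 mol
selectivity = 2.896/(2.896+1.776) × 100 = 61.99 %

62.0 %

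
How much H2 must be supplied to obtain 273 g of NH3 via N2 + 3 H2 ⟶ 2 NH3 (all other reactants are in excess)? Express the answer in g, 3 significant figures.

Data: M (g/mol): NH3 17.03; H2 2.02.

48.6 g

n(NH3) = 273 / 17.03 = 16.03 mol
n(H2) = (3/2) × 16.03 = 24.05 mol
mass = 24.05 × 2.02 = 48.58 g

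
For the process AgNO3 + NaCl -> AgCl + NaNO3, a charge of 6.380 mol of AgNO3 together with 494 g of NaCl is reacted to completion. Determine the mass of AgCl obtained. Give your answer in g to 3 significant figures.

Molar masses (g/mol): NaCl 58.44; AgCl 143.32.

914 g

n(AgNO3) = 6.380 mol
n(NaCl) = 494.0 / 58.44 = 8.453 mol
n/ν for AgNO3 = 6.380/1 = 6.380
n/ν for NaCl = 8.453/1 = 8.453
Smallest n/ν is AgNO3 → limiting reagent.
n(AgCl) = (1/1) × 6.380 = 6.380 mol
mass = 6.380 × 143.32 = 914.4 g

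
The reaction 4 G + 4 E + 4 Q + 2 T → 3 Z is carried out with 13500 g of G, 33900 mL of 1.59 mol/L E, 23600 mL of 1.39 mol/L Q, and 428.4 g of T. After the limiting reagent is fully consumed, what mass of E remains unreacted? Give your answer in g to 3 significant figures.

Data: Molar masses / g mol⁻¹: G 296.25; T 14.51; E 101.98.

2150 g

n(G) = 13500 / 296.25 = 45.57 mol
n(E) = 1.59 × 33900/1000 = 53.90 mol
n(Q) = 1.39 × 23600/1000 = 32.80 mol
n(T) = 428.4 / 14.51 = 29.52 mol
n/ν for G = 45.57/4 = 11.39
n/ν for E = 53.90/4 = 13.48
n/ν for Q = 32.80/4 = 8.200
n/ν for T = 29.52/2 = 14.76
Smallest n/ν is Q → limiting reagent.
E consumed = (4/4) × 32.80 = 32.80 mol
E remaining = 53.90 − 32.80 = 21.10 mol
mass = 21.10 × 101.98 = 2152 g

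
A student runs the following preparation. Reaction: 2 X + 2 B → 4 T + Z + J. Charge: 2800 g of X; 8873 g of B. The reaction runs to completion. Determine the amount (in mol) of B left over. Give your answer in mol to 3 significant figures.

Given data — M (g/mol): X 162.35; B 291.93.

13.1 mol

n(X) = 2800 / 162.35 = 17.25 mol
n(B) = 8873 / 291.93 = 30.39 mol
n/ν → X: 8.625, B: 15.20; X is limiting.
B consumed = (2/2) × 17.25 = 17.25 mol
B remaining = 30.39 − 17.25 = 13.14 mol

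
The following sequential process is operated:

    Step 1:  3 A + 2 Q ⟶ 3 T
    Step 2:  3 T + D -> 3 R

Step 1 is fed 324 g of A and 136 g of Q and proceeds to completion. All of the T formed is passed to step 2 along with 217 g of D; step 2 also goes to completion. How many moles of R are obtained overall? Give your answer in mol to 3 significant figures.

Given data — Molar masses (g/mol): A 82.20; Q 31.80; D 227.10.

2.87 mol

Step 1:
n(A) = 324.0 / 82.20 = 3.942 mol
n(Q) = 136.0 / 31.80 = 4.277 mol
n/ν for A = 3.942/3 = 1.314
n/ν for Q = 4.277/2 = 2.139
Smallest n/ν is A → limiting reagent.
n(T) produced = (3/3) × 3.942 = 3.942 mol
Step 2:
n(T) available = 3.942 mol
n(D) = 217.0 / 227.10 = 0.9555 mol
n/ν for T = 3.942/3 = 1.314
n/ν for D = 0.9555/1 = 0.9555
Smallest n/ν is D → limiting reagent.
n(R) = (3/1) × 0.9555 = 2.867 mol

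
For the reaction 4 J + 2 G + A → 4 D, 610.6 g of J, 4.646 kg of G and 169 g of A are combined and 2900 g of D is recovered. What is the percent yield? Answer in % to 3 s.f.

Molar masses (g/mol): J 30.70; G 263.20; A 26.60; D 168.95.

n(J) = 610.6 / 30.70 = 19.89 mol
n(G) = 4.646×1000 / 263.20 = 17.65 mol
n(A) = 169.0 / 26.60 = 6.353 mol
n/ν → J: 4.973, G: 8.825, A: 6.353; J is limiting.
theoretical n(D) = (4/4) × 19.89 = 19.89 mol → 3360 g
% yield = 2900 / 3360 × 100 = 86.31 %

86.3 %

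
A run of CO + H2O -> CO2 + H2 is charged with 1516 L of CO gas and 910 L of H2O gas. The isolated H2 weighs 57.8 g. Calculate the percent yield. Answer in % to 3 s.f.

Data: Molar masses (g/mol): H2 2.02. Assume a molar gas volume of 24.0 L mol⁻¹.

75.5 %

n(CO) = 1516 / 24.0 = 63.17 mol
n(H2O) = 910.0 / 24.0 = 37.92 mol
n/ν for CO = 63.17/1 = 63.17
n/ν for H2O = 37.92/1 = 37.92
Smallest n/ν is H2O → limiting reagent.
theoretical n(H2) = (1/1) × 37.92 = 37.92 mol → 76.60 g
% yield = 57.8 / 76.60 × 100 = 75.46 %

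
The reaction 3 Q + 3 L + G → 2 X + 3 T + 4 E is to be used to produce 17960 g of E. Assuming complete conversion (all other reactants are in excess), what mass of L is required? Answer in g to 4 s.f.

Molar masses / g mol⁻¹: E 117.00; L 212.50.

24460 g

n(E) = 17960 / 117.00 = 153.5 mol
n(L) = (3/4) × 153.5 = 115.1 mol
mass = 115.1 × 212.50 = 24460 g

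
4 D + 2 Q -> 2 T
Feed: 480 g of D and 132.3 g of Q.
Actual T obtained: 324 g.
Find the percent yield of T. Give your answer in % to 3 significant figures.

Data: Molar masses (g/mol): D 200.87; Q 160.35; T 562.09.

69.9 %

n(D) = 480.0 / 200.87 = 2.390 mol
n(Q) = 132.3 / 160.35 = 0.8251 mol
n/ν → D: 0.5975, Q: 0.4126; Q is limiting.
theoretical n(T) = (2/2) × 0.8251 = 0.8251 mol → 463.8 g
% yield = 324 / 463.8 × 100 = 69.86 %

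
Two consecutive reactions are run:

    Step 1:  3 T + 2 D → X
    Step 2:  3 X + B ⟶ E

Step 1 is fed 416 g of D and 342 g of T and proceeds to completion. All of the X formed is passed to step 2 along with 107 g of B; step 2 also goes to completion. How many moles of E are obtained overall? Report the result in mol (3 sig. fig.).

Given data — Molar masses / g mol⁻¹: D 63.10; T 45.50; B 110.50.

0.835 mol

Step 1:
n(D) = 416.0 / 63.10 = 6.593 mol
n(T) = 342.0 / 45.50 = 7.516 mol
n/ν for D = 6.593/2 = 3.297
n/ν for T = 7.516/3 = 2.505
Smallest n/ν is T → limiting reagent.
n(X) produced = (1/3) × 7.516 = 2.505 mol
Step 2:
n(X) available = 2.505 mol
n(B) = 107.0 / 110.50 = 0.9683 mol
n/ν for X = 2.505/3 = 0.8350
n/ν for B = 0.9683/1 = 0.9683
Smallest n/ν is X → limiting reagent.
n(E) = (1/3) × 2.505 = 0.8350 mol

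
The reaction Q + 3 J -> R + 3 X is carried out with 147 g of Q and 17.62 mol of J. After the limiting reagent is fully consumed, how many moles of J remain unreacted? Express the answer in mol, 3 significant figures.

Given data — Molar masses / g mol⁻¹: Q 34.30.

n(Q) = 147.0 / 34.30 = 4.286 mol
n(J) = 17.62 mol
n/ν for Q = 4.286/1 = 4.286
n/ν for J = 17.62/3 = 5.873
Smallest n/ν is Q → limiting reagent.
J consumed = (3/1) × 4.286 = 12.86 mol
J remaining = 17.62 − 12.86 = 4.760 mol

4.76 mol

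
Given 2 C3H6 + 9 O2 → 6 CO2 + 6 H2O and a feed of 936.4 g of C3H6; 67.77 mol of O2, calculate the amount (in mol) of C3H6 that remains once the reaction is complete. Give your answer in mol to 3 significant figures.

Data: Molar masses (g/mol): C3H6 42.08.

n(C3H6) = 936.4 / 42.08 = 22.25 mol
n(O2) = 67.77 mol
n/ν for C3H6 = 22.25/2 = 11.13
n/ν for O2 = 67.77/9 = 7.530
Smallest n/ν is O2 → limiting reagent.
C3H6 consumed = (2/9) × 67.77 = 15.06 mol
C3H6 remaining = 22.25 − 15.06 = 7.190 mol

7.19 mol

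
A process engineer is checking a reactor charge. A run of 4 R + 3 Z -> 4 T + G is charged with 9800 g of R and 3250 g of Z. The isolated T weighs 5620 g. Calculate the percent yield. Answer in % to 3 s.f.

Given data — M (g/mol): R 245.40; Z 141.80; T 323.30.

n(R) = 9800 / 245.40 = 39.93 mol
n(Z) = 3250 / 141.80 = 22.92 mol
n/ν for R = 39.93/4 = 9.983
n/ν for Z = 22.92/3 = 7.640
Smallest n/ν is Z → limiting reagent.
theoretical n(T) = (4/3) × 22.92 = 30.56 mol → 9880 g
% yield = 5620 / 9880 × 100 = 56.88 %

56.9 %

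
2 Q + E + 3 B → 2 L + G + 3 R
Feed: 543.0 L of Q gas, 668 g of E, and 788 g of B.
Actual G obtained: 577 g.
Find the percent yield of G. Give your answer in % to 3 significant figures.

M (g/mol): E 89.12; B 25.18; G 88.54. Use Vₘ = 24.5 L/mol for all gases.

n(Q) = 543.0 / 24.5 = 22.16 mol
n(E) = 668.0 / 89.12 = 7.496 mol
n(B) = 788.0 / 25.18 = 31.29 mol
n/ν for Q = 22.16/2 = 11.08
n/ν for E = 7.496/1 = 7.496
n/ν for B = 31.29/3 = 10.43
Smallest n/ν is E → limiting reagent.
theoretical n(G) = (1/1) × 7.496 = 7.496 mol → 663.7 g
% yield = 577 / 663.7 × 100 = 86.94 %

86.9 %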